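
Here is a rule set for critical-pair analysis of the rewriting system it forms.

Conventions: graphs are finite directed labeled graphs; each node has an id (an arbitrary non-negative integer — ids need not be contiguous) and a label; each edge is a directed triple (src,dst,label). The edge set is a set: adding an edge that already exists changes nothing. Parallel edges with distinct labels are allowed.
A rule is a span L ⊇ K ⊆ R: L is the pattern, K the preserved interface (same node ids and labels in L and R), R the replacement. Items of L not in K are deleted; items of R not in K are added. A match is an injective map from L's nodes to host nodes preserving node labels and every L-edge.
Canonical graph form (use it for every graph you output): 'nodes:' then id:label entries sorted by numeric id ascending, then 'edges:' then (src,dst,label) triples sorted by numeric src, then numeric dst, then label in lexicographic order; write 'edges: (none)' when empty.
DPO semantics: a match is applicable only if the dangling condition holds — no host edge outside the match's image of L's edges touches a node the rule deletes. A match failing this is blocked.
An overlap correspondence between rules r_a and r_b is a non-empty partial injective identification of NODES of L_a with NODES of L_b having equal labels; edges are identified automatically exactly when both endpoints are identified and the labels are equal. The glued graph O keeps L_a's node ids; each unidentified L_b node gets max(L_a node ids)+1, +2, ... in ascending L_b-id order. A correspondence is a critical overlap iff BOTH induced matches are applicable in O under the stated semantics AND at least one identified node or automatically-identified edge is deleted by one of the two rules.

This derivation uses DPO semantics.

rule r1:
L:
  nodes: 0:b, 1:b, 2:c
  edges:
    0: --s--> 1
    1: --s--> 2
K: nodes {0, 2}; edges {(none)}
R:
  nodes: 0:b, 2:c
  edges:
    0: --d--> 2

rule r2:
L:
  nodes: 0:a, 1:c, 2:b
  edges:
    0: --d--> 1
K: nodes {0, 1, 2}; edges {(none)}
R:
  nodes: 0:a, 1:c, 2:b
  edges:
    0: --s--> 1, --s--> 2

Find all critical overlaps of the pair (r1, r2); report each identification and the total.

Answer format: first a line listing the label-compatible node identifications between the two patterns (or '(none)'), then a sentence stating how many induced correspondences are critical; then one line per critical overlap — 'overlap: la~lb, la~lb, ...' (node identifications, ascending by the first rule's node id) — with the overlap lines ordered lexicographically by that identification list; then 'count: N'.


label-compatible node identifications between L(r1) and L(r2): 0~2, 1~2, 2~1
2 of the induced correspondences are critical overlaps of r1 and r2.
overlap: 1~2
overlap: 1~2, 2~1
count: 2


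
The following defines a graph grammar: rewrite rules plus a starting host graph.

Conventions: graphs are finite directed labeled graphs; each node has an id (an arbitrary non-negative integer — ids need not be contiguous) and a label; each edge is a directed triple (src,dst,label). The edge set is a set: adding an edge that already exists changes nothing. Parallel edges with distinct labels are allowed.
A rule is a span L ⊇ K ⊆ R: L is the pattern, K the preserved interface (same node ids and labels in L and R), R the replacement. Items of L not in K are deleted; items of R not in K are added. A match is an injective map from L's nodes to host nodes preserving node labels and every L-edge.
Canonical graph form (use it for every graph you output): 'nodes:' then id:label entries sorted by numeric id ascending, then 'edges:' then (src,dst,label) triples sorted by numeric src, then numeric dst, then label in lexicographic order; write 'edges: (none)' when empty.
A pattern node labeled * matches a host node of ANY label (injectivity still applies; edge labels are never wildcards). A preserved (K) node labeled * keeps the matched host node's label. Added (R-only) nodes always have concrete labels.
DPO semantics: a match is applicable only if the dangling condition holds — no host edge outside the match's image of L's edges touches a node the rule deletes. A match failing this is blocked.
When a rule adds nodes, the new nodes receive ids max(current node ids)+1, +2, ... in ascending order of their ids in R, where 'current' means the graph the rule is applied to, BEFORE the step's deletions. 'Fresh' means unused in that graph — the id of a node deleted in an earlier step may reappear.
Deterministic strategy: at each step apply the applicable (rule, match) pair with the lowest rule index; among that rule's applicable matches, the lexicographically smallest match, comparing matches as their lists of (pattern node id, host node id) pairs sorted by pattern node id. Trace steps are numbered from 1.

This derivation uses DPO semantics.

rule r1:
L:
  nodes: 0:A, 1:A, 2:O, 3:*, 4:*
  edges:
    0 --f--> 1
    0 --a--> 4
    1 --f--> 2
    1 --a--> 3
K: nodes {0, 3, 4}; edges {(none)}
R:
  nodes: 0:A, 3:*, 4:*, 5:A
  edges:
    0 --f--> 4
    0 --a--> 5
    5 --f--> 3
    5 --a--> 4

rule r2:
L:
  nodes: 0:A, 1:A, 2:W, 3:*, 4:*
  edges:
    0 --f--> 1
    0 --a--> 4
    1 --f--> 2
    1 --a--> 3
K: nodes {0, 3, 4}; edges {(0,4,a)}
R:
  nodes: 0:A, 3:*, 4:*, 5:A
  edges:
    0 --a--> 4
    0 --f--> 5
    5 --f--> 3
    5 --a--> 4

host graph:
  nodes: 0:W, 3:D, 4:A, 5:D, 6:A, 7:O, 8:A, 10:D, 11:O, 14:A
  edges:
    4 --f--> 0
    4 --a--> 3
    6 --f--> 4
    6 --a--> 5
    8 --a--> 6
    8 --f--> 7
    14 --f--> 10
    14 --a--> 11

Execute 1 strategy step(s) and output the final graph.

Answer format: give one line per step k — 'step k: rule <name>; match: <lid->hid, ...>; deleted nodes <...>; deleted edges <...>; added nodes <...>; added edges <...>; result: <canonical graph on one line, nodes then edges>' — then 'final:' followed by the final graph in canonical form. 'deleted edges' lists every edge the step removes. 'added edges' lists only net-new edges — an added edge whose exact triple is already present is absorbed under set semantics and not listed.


step 1: rule r2; match: 0->6, 1->4, 2->0, 3->3, 4->5; deleted nodes 0, 4; deleted edges (4,0,f); (4,3,a); (6,4,f); added nodes 15; added edges (6,15,f); (15,3,f); (15,5,a); result: nodes: 3:D, 5:D, 6:A, 7:O, 8:A, 10:D, 11:O, 14:A, 15:A edges: (6,5,a); (6,15,f); (8,6,a); (8,7,f); (14,10,f); (14,11,a); (15,3,f); (15,5,a)
final:
nodes: 3:D, 5:D, 6:A, 7:O, 8:A, 10:D, 11:O, 14:A, 15:A
edges: (6,5,a); (6,15,f); (8,6,a); (8,7,f); (14,10,f); (14,11,a); (15,3,f); (15,5,a)


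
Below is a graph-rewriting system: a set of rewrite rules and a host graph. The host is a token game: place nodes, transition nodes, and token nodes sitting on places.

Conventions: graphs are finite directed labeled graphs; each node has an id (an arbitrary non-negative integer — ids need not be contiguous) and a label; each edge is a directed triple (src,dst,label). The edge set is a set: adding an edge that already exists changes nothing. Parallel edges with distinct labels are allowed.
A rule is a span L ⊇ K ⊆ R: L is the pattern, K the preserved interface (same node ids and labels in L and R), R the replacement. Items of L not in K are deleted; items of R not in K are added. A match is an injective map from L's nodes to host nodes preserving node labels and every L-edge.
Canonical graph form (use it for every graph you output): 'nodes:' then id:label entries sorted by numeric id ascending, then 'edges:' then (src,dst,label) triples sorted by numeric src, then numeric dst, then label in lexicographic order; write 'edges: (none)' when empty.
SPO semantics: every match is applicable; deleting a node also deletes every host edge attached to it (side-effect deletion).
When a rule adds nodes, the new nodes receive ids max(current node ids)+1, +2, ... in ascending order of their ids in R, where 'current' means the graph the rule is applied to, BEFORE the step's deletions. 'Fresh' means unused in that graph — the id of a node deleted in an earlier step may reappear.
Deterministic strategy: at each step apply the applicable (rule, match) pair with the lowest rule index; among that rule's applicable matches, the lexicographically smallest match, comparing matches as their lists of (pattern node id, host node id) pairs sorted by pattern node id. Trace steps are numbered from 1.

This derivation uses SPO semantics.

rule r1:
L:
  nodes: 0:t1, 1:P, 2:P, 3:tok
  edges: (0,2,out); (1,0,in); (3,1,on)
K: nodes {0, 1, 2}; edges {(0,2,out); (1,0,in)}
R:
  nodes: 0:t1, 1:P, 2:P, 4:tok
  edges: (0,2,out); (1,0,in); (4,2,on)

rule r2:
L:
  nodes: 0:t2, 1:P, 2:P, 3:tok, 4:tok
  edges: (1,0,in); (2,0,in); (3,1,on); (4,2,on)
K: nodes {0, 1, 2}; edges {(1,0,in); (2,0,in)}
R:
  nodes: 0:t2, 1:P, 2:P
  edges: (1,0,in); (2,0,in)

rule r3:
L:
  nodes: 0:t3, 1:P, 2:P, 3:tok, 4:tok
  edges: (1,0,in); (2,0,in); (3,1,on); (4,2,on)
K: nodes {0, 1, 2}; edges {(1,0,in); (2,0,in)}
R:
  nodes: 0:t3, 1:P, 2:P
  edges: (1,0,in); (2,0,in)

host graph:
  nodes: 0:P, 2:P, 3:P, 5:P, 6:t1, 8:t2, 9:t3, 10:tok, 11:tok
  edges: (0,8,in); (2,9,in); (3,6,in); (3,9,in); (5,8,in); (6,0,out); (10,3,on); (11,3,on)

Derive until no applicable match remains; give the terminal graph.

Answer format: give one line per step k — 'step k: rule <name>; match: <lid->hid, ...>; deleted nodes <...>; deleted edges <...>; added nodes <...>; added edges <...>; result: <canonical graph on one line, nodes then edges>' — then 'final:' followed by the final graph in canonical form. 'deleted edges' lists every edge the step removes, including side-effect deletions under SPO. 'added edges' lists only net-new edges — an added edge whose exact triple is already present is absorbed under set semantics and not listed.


step 1: rule r1; match: 0->6, 1->3, 2->0, 3->10; deleted nodes 10; deleted edges (10,3,on); added nodes 12; added edges (12,0,on); result: nodes: 0:P, 2:P, 3:P, 5:P, 6:t1, 8:t2, 9:t3, 11:tok, 12:tok edges: (0,8,in); (2,9,in); (3,6,in); (3,9,in); (5,8,in); (6,0,out); (11,3,on); (12,0,on)
step 2: rule r1; match: 0->6, 1->3, 2->0, 3->11; deleted nodes 11; deleted edges (11,3,on); added nodes 13; added edges (13,0,on); result: nodes: 0:P, 2:P, 3:P, 5:P, 6:t1, 8:t2, 9:t3, 12:tok, 13:tok edges: (0,8,in); (2,9,in); (3,6,in); (3,9,in); (5,8,in); (6,0,out); (12,0,on); (13,0,on)
final:
nodes: 0:P, 2:P, 3:P, 5:P, 6:t1, 8:t2, 9:t3, 12:tok, 13:tok
edges: (0,8,in); (2,9,in); (3,6,in); (3,9,in); (5,8,in); (6,0,out); (12,0,on); (13,0,on)


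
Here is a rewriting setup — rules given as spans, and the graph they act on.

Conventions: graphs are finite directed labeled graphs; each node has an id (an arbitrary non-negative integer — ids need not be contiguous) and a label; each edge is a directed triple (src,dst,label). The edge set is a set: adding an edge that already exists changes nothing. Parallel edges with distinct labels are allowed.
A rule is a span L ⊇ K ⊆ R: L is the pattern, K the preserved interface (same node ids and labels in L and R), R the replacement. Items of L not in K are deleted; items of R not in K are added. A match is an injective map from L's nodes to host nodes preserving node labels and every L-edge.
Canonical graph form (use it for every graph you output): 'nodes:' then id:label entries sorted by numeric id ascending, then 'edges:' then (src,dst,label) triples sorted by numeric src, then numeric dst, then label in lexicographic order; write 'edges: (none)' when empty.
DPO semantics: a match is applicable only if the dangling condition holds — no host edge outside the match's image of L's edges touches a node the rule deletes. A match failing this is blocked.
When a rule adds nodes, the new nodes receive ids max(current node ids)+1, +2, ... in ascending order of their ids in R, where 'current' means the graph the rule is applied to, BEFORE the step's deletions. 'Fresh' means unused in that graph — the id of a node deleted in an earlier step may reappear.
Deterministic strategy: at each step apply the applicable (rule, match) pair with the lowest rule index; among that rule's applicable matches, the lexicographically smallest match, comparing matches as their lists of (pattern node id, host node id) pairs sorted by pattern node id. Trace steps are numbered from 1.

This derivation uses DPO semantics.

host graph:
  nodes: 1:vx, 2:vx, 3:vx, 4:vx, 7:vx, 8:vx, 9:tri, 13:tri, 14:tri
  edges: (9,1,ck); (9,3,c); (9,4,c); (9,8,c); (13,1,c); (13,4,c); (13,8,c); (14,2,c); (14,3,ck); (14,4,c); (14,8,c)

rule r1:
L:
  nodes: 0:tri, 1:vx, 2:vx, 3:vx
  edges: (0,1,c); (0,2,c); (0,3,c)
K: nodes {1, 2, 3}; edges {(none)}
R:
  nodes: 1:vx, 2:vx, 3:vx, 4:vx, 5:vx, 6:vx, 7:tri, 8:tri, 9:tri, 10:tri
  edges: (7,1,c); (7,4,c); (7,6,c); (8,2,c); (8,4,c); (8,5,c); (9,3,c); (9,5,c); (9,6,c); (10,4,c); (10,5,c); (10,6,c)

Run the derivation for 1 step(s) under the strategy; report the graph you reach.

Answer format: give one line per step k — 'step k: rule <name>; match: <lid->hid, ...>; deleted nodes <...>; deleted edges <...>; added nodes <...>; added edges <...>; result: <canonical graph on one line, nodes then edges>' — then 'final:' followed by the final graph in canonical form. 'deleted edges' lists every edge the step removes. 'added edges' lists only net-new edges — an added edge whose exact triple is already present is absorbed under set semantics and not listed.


step 1: rule r1; match: 0->13, 1->1, 2->4, 3->8; deleted nodes 13; deleted edges (13,1,c); (13,4,c); (13,8,c); added nodes 15, 16, 17, 18, 19, 20, 21; added edges (18,1,c); (18,15,c); (18,17,c); (19,4,c); (19,15,c); (19,16,c); (20,8,c); (20,16,c); (20,17,c); (21,15,c); (21,16,c); (21,17,c); result: nodes: 1:vx, 2:vx, 3:vx, 4:vx, 7:vx, 8:vx, 9:tri, 14:tri, 15:vx, 16:vx, 17:vx, 18:tri, 19:tri, 20:tri, 21:tri edges: (9,1,ck); (9,3,c); (9,4,c); (9,8,c); (14,2,c); (14,3,ck); (14,4,c); (14,8,c); (18,1,c); (18,15,c); (18,17,c); (19,4,c); (19,15,c); (19,16,c); (20,8,c); (20,16,c); (20,17,c); (21,15,c); (21,16,c); (21,17,c)
final:
nodes: 1:vx, 2:vx, 3:vx, 4:vx, 7:vx, 8:vx, 9:tri, 14:tri, 15:vx, 16:vx, 17:vx, 18:tri, 19:tri, 20:tri, 21:tri
edges: (9,1,ck); (9,3,c); (9,4,c); (9,8,c); (14,2,c); (14,3,ck); (14,4,c); (14,8,c); (18,1,c); (18,15,c); (18,17,c); (19,4,c); (19,15,c); (19,16,c); (20,8,c); (20,16,c); (20,17,c); (21,15,c); (21,16,c); (21,17,c)


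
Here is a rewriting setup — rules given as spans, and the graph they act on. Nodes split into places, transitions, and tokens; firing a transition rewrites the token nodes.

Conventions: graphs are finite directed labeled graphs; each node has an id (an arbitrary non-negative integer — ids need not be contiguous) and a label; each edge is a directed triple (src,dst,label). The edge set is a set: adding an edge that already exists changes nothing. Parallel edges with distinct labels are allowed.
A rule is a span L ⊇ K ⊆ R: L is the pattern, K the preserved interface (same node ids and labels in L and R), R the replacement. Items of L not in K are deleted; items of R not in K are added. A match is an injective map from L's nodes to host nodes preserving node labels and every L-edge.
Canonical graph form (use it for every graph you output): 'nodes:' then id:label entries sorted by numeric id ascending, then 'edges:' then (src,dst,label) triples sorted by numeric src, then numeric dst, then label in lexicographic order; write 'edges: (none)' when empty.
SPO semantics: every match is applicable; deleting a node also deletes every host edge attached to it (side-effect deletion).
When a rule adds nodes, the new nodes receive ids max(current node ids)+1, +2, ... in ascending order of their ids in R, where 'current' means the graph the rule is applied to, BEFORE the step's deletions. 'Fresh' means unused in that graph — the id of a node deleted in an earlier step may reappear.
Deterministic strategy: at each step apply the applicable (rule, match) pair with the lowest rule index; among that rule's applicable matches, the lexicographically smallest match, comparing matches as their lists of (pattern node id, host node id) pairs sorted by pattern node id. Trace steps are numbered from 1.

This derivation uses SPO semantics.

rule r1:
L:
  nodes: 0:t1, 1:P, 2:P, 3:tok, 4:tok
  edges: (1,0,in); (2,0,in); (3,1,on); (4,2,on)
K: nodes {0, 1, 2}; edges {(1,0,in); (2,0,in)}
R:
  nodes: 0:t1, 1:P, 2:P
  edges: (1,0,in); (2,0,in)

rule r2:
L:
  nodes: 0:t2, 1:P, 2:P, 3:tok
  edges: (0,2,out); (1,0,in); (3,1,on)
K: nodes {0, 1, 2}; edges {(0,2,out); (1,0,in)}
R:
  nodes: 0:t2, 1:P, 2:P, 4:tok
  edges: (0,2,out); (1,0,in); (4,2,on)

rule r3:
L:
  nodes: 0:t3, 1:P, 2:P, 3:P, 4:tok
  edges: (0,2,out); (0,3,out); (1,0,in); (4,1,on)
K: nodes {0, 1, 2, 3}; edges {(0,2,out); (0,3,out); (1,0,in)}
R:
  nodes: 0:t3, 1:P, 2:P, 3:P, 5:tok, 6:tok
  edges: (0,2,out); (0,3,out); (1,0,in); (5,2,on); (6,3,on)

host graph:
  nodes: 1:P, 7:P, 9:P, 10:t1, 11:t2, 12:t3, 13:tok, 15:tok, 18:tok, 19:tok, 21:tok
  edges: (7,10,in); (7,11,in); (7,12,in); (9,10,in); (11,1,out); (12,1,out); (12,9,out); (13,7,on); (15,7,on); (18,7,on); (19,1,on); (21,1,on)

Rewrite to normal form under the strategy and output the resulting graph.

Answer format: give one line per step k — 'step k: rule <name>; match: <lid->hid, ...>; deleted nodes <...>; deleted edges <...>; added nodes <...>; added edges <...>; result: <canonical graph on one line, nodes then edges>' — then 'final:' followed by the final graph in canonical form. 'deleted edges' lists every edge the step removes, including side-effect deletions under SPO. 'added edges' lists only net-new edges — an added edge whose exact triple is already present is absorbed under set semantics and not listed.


step 1: rule r2; match: 0->11, 1->7, 2->1, 3->13; deleted nodes 13; deleted edges (13,7,on); added nodes 22; added edges (22,1,on); result: nodes: 1:P, 7:P, 9:P, 10:t1, 11:t2, 12:t3, 15:tok, 18:tok, 19:tok, 21:tok, 22:tok edges: (7,10,in); (7,11,in); (7,12,in); (9,10,in); (11,1,out); (12,1,out); (12,9,out); (15,7,on); (18,7,on); (19,1,on); (21,1,on); (22,1,on)
step 2: rule r2; match: 0->11, 1->7, 2->1, 3->15; deleted nodes 15; deleted edges (15,7,on); added nodes 23; added edges (23,1,on); result: nodes: 1:P, 7:P, 9:P, 10:t1, 11:t2, 12:t3, 18:tok, 19:tok, 21:tok, 22:tok, 23:tok edges: (7,10,in); (7,11,in); (7,12,in); (9,10,in); (11,1,out); (12,1,out); (12,9,out); (18,7,on); (19,1,on); (21,1,on); (22,1,on); (23,1,on)
step 3: rule r2; match: 0->11, 1->7, 2->1, 3->18; deleted nodes 18; deleted edges (18,7,on); added nodes 24; added edges (24,1,on); result: nodes: 1:P, 7:P, 9:P, 10:t1, 11:t2, 12:t3, 19:tok, 21:tok, 22:tok, 23:tok, 24:tok edges: (7,10,in); (7,11,in); (7,12,in); (9,10,in); (11,1,out); (12,1,out); (12,9,out); (19,1,on); (21,1,on); (22,1,on); (23,1,on); (24,1,on)
final:
nodes: 1:P, 7:P, 9:P, 10:t1, 11:t2, 12:t3, 19:tok, 21:tok, 22:tok, 23:tok, 24:tok
edges: (7,10,in); (7,11,in); (7,12,in); (9,10,in); (11,1,out); (12,1,out); (12,9,out); (19,1,on); (21,1,on); (22,1,on); (23,1,on); (24,1,on)


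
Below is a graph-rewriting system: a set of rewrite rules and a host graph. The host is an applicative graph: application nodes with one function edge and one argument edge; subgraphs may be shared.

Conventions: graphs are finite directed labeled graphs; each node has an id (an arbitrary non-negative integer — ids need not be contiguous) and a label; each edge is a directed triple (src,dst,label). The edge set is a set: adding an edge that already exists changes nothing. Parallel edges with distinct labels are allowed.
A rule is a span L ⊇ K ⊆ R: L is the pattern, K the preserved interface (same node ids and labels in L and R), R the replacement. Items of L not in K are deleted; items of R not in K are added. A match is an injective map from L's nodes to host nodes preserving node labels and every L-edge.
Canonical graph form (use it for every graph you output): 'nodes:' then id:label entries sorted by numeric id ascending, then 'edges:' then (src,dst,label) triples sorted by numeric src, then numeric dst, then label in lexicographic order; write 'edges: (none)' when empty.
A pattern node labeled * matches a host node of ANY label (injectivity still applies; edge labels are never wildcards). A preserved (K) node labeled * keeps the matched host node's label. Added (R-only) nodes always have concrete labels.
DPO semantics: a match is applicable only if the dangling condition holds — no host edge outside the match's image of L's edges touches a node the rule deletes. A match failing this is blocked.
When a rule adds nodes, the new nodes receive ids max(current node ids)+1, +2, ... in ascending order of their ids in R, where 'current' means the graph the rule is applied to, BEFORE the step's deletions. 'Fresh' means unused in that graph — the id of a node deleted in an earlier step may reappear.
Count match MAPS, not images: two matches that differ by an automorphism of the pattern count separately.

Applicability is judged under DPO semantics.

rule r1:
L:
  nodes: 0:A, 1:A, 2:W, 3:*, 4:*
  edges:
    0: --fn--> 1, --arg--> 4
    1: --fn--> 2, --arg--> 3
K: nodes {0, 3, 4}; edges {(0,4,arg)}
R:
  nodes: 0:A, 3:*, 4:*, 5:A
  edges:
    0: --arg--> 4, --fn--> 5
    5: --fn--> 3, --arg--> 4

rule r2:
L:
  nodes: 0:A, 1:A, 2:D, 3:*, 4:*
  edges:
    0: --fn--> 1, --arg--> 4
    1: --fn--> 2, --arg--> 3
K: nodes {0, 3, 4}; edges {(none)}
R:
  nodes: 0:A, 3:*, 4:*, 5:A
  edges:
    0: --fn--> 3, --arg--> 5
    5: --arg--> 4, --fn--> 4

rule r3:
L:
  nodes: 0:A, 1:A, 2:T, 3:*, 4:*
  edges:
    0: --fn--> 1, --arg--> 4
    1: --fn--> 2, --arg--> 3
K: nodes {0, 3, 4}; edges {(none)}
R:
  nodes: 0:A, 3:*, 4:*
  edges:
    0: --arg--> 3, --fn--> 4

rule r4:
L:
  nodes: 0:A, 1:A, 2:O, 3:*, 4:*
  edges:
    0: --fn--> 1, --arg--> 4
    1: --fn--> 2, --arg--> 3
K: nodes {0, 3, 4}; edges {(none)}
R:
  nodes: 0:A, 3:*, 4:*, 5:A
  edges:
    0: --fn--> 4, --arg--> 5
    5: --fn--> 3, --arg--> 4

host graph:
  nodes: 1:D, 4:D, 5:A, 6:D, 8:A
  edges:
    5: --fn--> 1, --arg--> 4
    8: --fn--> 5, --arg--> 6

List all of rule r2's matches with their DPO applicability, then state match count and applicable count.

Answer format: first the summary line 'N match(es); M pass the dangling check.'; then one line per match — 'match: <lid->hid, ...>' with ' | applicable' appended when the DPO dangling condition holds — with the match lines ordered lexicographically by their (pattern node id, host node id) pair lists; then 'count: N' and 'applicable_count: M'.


1 match(es); 1 pass the dangling check.
match: 0->8, 1->5, 2->1, 3->4, 4->6 | applicable
count: 1
applicable_count: 1


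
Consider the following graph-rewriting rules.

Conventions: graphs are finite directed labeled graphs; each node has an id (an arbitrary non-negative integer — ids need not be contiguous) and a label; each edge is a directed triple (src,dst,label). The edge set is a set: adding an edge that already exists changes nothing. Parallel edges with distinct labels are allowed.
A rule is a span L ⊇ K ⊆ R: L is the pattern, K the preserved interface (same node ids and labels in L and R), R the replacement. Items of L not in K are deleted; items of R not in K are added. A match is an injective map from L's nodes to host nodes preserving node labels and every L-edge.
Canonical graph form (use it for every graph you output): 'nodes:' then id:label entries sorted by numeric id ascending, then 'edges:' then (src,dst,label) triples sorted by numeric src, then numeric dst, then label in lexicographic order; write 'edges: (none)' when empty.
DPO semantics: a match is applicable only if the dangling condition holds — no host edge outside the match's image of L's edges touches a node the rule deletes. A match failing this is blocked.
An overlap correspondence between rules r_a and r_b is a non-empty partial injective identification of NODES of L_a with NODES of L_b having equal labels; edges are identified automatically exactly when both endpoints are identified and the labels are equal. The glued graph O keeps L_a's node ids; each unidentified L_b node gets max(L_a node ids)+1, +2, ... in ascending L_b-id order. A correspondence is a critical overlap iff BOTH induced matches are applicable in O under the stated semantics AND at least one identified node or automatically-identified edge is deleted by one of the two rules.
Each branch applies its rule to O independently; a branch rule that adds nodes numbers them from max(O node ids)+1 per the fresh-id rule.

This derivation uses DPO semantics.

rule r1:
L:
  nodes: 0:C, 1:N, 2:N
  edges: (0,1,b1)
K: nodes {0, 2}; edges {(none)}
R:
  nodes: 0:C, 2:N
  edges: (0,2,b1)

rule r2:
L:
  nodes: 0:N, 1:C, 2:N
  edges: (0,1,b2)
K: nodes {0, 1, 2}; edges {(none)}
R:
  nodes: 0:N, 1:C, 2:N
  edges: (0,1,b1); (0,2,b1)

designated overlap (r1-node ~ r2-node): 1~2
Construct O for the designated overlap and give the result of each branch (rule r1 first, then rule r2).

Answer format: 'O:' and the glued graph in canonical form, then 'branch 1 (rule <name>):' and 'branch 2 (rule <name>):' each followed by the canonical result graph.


O:
nodes: 0:C, 1:N, 2:N, 3:N, 4:C
edges: (0,1,b1); (3,4,b2)
branch 1 (rule r1):
nodes: 0:C, 2:N, 3:N, 4:C
edges: (0,2,b1); (3,4,b2)
branch 2 (rule r2):
nodes: 0:C, 1:N, 2:N, 3:N, 4:C
edges: (0,1,b1); (3,1,b1); (3,4,b1)


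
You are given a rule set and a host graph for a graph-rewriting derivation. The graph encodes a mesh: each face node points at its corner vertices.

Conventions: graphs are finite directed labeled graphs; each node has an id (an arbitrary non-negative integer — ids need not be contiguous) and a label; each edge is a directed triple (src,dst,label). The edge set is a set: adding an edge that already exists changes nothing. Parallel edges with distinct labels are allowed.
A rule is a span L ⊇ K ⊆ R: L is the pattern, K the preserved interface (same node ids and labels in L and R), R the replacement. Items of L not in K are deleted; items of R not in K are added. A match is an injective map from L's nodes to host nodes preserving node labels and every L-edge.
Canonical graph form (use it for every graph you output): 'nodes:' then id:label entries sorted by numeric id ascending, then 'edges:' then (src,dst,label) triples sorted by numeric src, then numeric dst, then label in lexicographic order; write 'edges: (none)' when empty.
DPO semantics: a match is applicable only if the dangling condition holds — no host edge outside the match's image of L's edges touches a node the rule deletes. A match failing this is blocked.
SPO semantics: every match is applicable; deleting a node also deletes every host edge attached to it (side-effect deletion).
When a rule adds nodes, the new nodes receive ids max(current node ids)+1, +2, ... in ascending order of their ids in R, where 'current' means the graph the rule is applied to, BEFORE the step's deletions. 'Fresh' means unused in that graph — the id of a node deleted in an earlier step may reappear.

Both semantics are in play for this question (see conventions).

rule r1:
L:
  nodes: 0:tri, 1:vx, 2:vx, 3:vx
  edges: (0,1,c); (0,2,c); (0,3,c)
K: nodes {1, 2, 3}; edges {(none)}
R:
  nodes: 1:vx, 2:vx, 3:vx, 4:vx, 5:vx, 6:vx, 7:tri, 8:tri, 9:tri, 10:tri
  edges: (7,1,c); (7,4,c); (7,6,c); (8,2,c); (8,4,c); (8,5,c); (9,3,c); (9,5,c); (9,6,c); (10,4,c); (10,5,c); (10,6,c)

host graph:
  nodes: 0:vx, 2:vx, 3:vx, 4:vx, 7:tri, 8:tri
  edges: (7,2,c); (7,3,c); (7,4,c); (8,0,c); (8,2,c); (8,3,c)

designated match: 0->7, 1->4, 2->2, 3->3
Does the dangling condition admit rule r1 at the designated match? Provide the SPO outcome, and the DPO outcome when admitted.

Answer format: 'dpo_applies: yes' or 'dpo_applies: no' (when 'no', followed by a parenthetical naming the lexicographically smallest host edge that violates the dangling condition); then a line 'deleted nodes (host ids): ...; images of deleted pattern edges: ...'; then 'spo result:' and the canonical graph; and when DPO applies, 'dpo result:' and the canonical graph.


dpo_applies: yes
deleted nodes (host ids): 7; images of deleted pattern edges: (7,2,c); (7,3,c); (7,4,c)
spo result:
nodes: 0:vx, 2:vx, 3:vx, 4:vx, 8:tri, 9:vx, 10:vx, 11:vx, 12:tri, 13:tri, 14:tri, 15:tri
edges: (8,0,c); (8,2,c); (8,3,c); (12,4,c); (12,9,c); (12,11,c); (13,2,c); (13,9,c); (13,10,c); (14,3,c); (14,10,c); (14,11,c); (15,9,c); (15,10,c); (15,11,c)
dpo result:
nodes: 0:vx, 2:vx, 3:vx, 4:vx, 8:tri, 9:vx, 10:vx, 11:vx, 12:tri, 13:tri, 14:tri, 15:tri
edges: (8,0,c); (8,2,c); (8,3,c); (12,4,c); (12,9,c); (12,11,c); (13,2,c); (13,9,c); (13,10,c); (14,3,c); (14,10,c); (14,11,c); (15,9,c); (15,10,c); (15,11,c)


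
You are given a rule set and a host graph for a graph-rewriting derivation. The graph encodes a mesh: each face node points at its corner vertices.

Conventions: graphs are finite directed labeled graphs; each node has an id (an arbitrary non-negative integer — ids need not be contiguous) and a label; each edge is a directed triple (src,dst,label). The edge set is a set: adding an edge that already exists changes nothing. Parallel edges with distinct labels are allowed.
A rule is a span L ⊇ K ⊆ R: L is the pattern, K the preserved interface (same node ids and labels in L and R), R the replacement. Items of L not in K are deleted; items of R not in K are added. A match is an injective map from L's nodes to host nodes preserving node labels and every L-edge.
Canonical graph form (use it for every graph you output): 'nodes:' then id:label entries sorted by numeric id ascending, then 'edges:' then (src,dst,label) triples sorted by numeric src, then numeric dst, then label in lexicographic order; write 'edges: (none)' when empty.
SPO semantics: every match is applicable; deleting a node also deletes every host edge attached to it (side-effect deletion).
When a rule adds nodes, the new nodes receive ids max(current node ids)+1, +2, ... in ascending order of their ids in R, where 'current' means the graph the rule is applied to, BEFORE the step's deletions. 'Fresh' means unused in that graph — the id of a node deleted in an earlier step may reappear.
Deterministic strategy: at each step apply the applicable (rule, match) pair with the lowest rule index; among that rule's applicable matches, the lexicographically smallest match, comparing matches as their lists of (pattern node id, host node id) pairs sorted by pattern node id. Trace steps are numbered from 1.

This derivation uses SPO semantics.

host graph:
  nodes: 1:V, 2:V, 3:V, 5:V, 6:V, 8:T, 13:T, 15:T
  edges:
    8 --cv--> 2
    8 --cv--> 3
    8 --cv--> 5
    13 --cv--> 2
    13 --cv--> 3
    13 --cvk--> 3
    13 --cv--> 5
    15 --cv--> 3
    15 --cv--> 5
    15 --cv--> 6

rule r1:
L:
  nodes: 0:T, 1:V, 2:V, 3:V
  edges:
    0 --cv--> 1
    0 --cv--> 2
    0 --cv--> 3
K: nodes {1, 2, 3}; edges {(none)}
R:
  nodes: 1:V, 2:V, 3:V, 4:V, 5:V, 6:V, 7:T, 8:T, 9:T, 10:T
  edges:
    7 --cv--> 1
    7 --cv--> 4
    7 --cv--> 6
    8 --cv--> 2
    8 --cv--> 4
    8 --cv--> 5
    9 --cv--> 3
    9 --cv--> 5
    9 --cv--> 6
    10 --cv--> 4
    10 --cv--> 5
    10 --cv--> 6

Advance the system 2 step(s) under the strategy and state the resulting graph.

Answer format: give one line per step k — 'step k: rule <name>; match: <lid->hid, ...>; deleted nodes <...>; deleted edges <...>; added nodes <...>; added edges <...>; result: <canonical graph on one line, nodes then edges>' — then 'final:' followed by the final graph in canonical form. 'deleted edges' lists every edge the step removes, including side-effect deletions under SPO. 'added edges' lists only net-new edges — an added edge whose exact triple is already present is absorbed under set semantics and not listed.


step 1: rule r1; match: 0->8, 1->2, 2->3, 3->5; deleted nodes 8; deleted edges (8,2,cv); (8,3,cv); (8,5,cv); added nodes 16, 17, 18, 19, 20, 21, 22; added edges (19,2,cv); (19,16,cv); (19,18,cv); (20,3,cv); (20,16,cv); (20,17,cv); (21,5,cv); (21,17,cv); (21,18,cv); (22,16,cv); (22,17,cv); (22,18,cv); result: nodes: 1:V, 2:V, 3:V, 5:V, 6:V, 13:T, 15:T, 16:V, 17:V, 18:V, 19:T, 20:T, 21:T, 22:T edges: (13,2,cv); (13,3,cv); (13,3,cvk); (13,5,cv); (15,3,cv); (15,5,cv); (15,6,cv); (19,2,cv); (19,16,cv); (19,18,cv); (20,3,cv); (20,16,cv); (20,17,cv); (21,5,cv); (21,17,cv); (21,18,cv); (22,16,cv); (22,17,cv); (22,18,cv)
step 2: rule r1; match: 0->13, 1->2, 2->3, 3->5; deleted nodes 13; deleted edges (13,2,cv); (13,3,cv); (13,3,cvk); (13,5,cv); added nodes 23, 24, 25, 26, 27, 28, 29; added edges (26,2,cv); (26,23,cv); (26,25,cv); (27,3,cv); (27,23,cv); (27,24,cv); (28,5,cv); (28,24,cv); (28,25,cv); (29,23,cv); (29,24,cv); (29,25,cv); result: nodes: 1:V, 2:V, 3:V, 5:V, 6:V, 15:T, 16:V, 17:V, 18:V, 19:T, 20:T, 21:T, 22:T, 23:V, 24:V, 25:V, 26:T, 27:T, 28:T, 29:T edges: (15,3,cv); (15,5,cv); (15,6,cv); (19,2,cv); (19,16,cv); (19,18,cv); (20,3,cv); (20,16,cv); (20,17,cv); (21,5,cv); (21,17,cv); (21,18,cv); (22,16,cv); (22,17,cv); (22,18,cv); (26,2,cv); (26,23,cv); (26,25,cv); (27,3,cv); (27,23,cv); (27,24,cv); (28,5,cv); (28,24,cv); (28,25,cv); (29,23,cv); (29,24,cv); (29,25,cv)
final:
nodes: 1:V, 2:V, 3:V, 5:V, 6:V, 15:T, 16:V, 17:V, 18:V, 19:T, 20:T, 21:T, 22:T, 23:V, 24:V, 25:V, 26:T, 27:T, 28:T, 29:T
edges: (15,3,cv); (15,5,cv); (15,6,cv); (19,2,cv); (19,16,cv); (19,18,cv); (20,3,cv); (20,16,cv); (20,17,cv); (21,5,cv); (21,17,cv); (21,18,cv); (22,16,cv); (22,17,cv); (22,18,cv); (26,2,cv); (26,23,cv); (26,25,cv); (27,3,cv); (27,23,cv); (27,24,cv); (28,5,cv); (28,24,cv); (28,25,cv); (29,23,cv); (29,24,cv); (29,25,cv)


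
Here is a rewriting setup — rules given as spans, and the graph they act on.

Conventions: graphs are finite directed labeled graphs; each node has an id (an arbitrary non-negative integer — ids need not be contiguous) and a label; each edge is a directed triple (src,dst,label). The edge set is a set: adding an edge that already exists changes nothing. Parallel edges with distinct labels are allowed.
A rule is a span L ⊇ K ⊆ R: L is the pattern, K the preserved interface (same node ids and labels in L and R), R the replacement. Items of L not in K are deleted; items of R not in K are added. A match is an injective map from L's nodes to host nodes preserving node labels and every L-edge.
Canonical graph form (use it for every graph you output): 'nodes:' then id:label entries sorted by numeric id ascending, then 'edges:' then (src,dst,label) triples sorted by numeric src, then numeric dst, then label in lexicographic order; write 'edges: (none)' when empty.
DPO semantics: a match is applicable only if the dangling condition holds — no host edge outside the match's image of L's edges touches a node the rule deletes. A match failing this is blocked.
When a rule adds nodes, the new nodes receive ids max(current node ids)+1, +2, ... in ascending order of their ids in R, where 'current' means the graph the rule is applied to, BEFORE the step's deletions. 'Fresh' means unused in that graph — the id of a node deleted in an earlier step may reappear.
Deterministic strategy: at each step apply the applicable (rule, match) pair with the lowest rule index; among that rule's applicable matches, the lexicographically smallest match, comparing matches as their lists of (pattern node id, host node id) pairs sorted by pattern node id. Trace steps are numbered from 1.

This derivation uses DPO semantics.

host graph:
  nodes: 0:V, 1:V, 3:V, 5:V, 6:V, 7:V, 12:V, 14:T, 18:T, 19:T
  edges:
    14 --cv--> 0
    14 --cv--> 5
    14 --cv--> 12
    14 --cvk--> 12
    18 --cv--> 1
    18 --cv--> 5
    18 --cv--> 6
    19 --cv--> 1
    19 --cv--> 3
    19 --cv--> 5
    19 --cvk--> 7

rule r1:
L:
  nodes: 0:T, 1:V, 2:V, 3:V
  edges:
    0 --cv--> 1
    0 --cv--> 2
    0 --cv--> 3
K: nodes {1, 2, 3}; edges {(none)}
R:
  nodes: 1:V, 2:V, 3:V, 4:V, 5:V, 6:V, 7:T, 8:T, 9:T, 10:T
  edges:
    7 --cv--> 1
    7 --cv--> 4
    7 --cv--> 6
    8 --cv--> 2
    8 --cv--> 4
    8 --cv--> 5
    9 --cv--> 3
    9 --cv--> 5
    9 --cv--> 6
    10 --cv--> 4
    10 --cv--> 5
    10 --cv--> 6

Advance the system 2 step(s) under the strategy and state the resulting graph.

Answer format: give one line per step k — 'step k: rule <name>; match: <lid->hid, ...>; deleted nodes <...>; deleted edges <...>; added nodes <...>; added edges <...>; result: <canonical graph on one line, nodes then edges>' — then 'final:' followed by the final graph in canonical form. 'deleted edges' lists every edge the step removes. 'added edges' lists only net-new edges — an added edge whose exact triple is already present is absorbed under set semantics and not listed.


step 1: rule r1; match: 0->18, 1->1, 2->5, 3->6; deleted nodes 18; deleted edges (18,1,cv); (18,5,cv); (18,6,cv); added nodes 20, 21, 22, 23, 24, 25, 26; added edges (23,1,cv); (23,20,cv); (23,22,cv); (24,5,cv); (24,20,cv); (24,21,cv); (25,6,cv); (25,21,cv); (25,22,cv); (26,20,cv); (26,21,cv); (26,22,cv); result: nodes: 0:V, 1:V, 3:V, 5:V, 6:V, 7:V, 12:V, 14:T, 19:T, 20:V, 21:V, 22:V, 23:T, 24:T, 25:T, 26:T edges: (14,0,cv); (14,5,cv); (14,12,cv); (14,12,cvk); (19,1,cv); (19,3,cv); (19,5,cv); (19,7,cvk); (23,1,cv); (23,20,cv); (23,22,cv); (24,5,cv); (24,20,cv); (24,21,cv); (25,6,cv); (25,21,cv); (25,22,cv); (26,20,cv); (26,21,cv); (26,22,cv)
step 2: rule r1; match: 0->23, 1->1, 2->20, 3->22; deleted nodes 23; deleted edges (23,1,cv); (23,20,cv); (23,22,cv); added nodes 27, 28, 29, 30, 31, 32, 33; added edges (30,1,cv); (30,27,cv); (30,29,cv); (31,20,cv); (31,27,cv); (31,28,cv); (32,22,cv); (32,28,cv); (32,29,cv); (33,27,cv); (33,28,cv); (33,29,cv); result: nodes: 0:V, 1:V, 3:V, 5:V, 6:V, 7:V, 12:V, 14:T, 19:T, 20:V, 21:V, 22:V, 24:T, 25:T, 26:T, 27:V, 28:V, 29:V, 30:T, 31:T, 32:T, 33:T edges: (14,0,cv); (14,5,cv); (14,12,cv); (14,12,cvk); (19,1,cv); (19,3,cv); (19,5,cv); (19,7,cvk); (24,5,cv); (24,20,cv); (24,21,cv); (25,6,cv); (25,21,cv); (25,22,cv); (26,20,cv); (26,21,cv); (26,22,cv); (30,1,cv); (30,27,cv); (30,29,cv); (31,20,cv); (31,27,cv); (31,28,cv); (32,22,cv); (32,28,cv); (32,29,cv); (33,27,cv); (33,28,cv); (33,29,cv)
final:
nodes: 0:V, 1:V, 3:V, 5:V, 6:V, 7:V, 12:V, 14:T, 19:T, 20:V, 21:V, 22:V, 24:T, 25:T, 26:T, 27:V, 28:V, 29:V, 30:T, 31:T, 32:T, 33:T
edges: (14,0,cv); (14,5,cv); (14,12,cv); (14,12,cvk); (19,1,cv); (19,3,cv); (19,5,cv); (19,7,cvk); (24,5,cv); (24,20,cv); (24,21,cv); (25,6,cv); (25,21,cv); (25,22,cv); (26,20,cv); (26,21,cv); (26,22,cv); (30,1,cv); (30,27,cv); (30,29,cv); (31,20,cv); (31,27,cv); (31,28,cv); (32,22,cv); (32,28,cv); (32,29,cv); (33,27,cv); (33,28,cv); (33,29,cv)


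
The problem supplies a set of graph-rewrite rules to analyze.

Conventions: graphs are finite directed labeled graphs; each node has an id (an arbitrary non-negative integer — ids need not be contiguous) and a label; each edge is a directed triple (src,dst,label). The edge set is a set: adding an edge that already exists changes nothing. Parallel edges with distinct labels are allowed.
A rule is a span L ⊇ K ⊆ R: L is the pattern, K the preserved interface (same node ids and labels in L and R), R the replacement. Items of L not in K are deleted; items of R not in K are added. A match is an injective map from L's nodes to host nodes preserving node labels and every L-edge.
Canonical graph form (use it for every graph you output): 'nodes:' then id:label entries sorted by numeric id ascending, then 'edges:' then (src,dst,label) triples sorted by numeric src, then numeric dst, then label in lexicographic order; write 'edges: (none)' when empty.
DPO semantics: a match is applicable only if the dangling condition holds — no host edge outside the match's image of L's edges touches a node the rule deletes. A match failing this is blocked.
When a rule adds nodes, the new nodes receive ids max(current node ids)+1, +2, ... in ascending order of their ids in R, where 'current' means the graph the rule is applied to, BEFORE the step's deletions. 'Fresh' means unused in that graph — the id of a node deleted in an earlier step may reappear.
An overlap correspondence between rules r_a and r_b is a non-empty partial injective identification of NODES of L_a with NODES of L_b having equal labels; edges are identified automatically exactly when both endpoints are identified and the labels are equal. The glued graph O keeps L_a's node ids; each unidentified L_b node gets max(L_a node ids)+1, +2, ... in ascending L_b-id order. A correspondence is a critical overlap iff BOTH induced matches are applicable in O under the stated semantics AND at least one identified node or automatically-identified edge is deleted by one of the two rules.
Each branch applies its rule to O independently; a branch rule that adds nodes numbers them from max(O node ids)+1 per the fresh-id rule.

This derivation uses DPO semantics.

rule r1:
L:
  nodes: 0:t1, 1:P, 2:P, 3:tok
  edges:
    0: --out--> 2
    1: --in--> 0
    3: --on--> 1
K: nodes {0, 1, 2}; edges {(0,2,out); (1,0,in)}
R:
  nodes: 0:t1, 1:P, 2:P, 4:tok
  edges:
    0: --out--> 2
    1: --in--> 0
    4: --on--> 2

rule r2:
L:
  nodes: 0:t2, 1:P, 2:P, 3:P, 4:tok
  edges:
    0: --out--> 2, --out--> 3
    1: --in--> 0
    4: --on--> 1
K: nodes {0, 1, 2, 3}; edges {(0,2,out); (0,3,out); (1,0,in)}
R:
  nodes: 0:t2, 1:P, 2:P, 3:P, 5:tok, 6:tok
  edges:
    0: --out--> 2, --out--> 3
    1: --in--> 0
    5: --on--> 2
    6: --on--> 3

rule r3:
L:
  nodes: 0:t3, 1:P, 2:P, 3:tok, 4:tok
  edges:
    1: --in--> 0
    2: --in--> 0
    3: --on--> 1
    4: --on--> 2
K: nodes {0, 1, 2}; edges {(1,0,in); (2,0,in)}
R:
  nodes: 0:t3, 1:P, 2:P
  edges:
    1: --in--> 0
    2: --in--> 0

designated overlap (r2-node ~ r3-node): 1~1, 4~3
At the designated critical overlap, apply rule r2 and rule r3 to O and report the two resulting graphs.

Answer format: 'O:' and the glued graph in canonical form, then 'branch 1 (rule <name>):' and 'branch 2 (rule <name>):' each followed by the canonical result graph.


O:
nodes: 0:t2, 1:P, 2:P, 3:P, 4:tok, 5:t3, 6:P, 7:tok
edges: (0,2,out); (0,3,out); (1,0,in); (1,5,in); (4,1,on); (6,5,in); (7,6,on)
branch 1 (rule r2):
nodes: 0:t2, 1:P, 2:P, 3:P, 5:t3, 6:P, 7:tok, 8:tok, 9:tok
edges: (0,2,out); (0,3,out); (1,0,in); (1,5,in); (6,5,in); (7,6,on); (8,2,on); (9,3,on)
branch 2 (rule r3):
nodes: 0:t2, 1:P, 2:P, 3:P, 5:t3, 6:P
edges: (0,2,out); (0,3,out); (1,0,in); (1,5,in); (6,5,in)
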